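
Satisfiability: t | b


Search for a satisfying assignment over {b, t}.
Try b=True, t=False: the formula evaluates to True.
A satisfying assignment exists.

Satisfiable.


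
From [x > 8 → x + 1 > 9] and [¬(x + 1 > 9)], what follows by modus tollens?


Modus tollens: from (P → Q) and ¬Q, infer ¬P.
Q = 'x + 1 > 9' is denied; since P → Q, P must also fail.

Not (x > 8).


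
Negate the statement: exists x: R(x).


¬(forall x: φ) = exists x: ¬φ, and ¬(exists x: φ) = forall x: ¬φ.
Apply to the existential statement.

forall x: ~(R(x))


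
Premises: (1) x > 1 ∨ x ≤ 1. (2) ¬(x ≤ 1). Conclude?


Disjunctive syllogism: from (P ∨ Q) and ¬P, infer Q.
One disjunct, 'x ≤ 1', is ruled out; the other must hold.

x > 1


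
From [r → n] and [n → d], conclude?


Hypothetical syllogism: from (P → Q) and (Q → R), infer (P → R).
Chain the two implications through the shared middle term 'n'.

r → d


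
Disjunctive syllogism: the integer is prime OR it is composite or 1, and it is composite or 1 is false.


Disjunctive syllogism: from (P ∨ Q) and ¬P, infer Q.
One disjunct, 'it is composite or 1', is ruled out; the other must hold.

the integer is prime


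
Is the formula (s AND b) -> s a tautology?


Build the truth table over {b, s}:
b | s | φ
---------
F | F | T
T | F | T
F | T | T
T | T | T
Every row evaluates to true.

Yes, it is a tautology.


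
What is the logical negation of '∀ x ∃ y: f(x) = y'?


Negation flips each quantifier (∀↔∃) and negates the inner predicate.
¬(∀ x ∃ y: φ) = ∃ x ∀ y: ¬φ.

∃ x ∀ y: ¬(f(x) = y)


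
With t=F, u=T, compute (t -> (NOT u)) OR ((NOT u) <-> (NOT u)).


Substitute t=F, u=T:
NOT u = F
t -> (NOT u) = F -> F = T
NOT u = F
NOT u = F
(NOT u) <-> (NOT u) = F <-> F = T
(t -> (NOT u)) OR ((NOT u) <-> (NOT u)) = T OR T = T

T


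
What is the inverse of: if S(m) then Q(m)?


The inverse of (P → Q) is (¬P → ¬Q). It is equivalent to the converse, not to the original.
Here P = 'S(m)' and Q = 'Q(m)'.

If not (S(m)), then not (Q(m)).


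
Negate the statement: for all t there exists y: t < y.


Negation flips each quantifier (∀↔∃) and negates the inner predicate.
¬(for all t there exists y: φ) = there exists t for all y: ¬φ.

there exists t for all y: NOT(t < y)


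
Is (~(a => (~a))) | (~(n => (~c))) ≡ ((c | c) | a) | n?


Compare truth tables:
a | c | n | φ | ψ
-----------------
False | False | False | False | False
True | False | False | True | True
False | True | False | False | True
True | True | False | True | True
False | False | True | False | True
True | False | True | True | True
False | True | True | True | True
True | True | True | True | True
They differ at row 3 (a=False, c=True, n=False): φ=False but ψ=True.

No, they are not logically equivalent.


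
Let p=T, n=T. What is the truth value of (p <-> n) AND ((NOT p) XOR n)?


Substitute p=T, n=T:
p <-> n = T <-> T = T
NOT p = F
(NOT p) XOR n = F XOR T = T
(p <-> n) AND ((NOT p) XOR n) = T AND T = T

T


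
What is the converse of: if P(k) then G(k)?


The converse of (P → Q) is (Q → P). It is not in general equivalent to the original.
Here P = 'P(k)' and Q = 'G(k)'.

If G(k), then P(k).


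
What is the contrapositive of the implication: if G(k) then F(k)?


The contrapositive of (P → Q) is (¬Q → ¬P); it is logically equivalent to the original.
Here P = 'G(k)' and Q = 'F(k)'.

If not (F(k)), then not (G(k)).


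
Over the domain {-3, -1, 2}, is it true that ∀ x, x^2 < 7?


Evaluate the predicate on each element: -3:F, -1:T, 2:T.
Counterexample x = -3 fails the predicate.

F


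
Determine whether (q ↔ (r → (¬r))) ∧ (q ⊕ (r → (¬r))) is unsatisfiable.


Truth table over {q, r}:
q | r | φ
---------
F | F | F
T | F | F
F | T | F
T | T | F
Every row is false.

Yes, it is a contradiction.


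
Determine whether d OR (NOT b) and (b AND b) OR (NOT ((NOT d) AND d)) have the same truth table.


Compare truth tables:
b | d | φ | ψ
-------------
F | F | T | T
T | F | F | T
F | T | T | T
T | T | T | T
They differ at row 2 (b=T, d=F): φ=F but ψ=T.

No, they are not logically equivalent.


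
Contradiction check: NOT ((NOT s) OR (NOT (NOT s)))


Truth table over {s}:
s | φ
-----
F | F
T | F
Every row is false.

Yes, it is a contradiction.


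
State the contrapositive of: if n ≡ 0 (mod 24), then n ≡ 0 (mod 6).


The contrapositive of (P → Q) is (¬Q → ¬P); it is logically equivalent to the original.
Here P = 'n ≡ 0 (mod 24)' and Q = 'n ≡ 0 (mod 6)'.

If not (n ≡ 0 (mod 6)), then not (n ≡ 0 (mod 24)).


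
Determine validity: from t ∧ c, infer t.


This matches the form of conjunction elimination: the conclusion follows in every model of the premises.

Valid.


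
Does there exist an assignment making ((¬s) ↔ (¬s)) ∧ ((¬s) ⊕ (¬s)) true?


Check all 2 assignments over {s}:
s | φ
-----
F | F
T | F
No assignment makes the formula true.

Unsatisfiable.


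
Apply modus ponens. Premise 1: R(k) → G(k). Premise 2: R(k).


Modus ponens: from (P → Q) and P, infer Q.
P = 'R(k)' is asserted, and P → Q holds, so Q follows.

G(k).


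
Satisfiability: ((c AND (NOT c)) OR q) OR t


Search for a satisfying assignment over {c, q, t}.
Try c=F, q=T, t=F: the formula evaluates to T.
A satisfying assignment exists.

Satisfiable.


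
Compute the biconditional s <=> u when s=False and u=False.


Biconditional is true when both operands have the same truth value.
Substitute: s=False, u=False.
False <=> False evaluates to True.

True


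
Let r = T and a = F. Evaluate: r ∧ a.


Conjunction is true only when both operands are true.
Substitute: r=T, a=F.
T ∧ F evaluates to F.

F


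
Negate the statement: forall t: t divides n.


¬(forall x: φ) = exists x: ¬φ, and ¬(exists x: φ) = forall x: ¬φ.
Apply to the universal statement.

exists t: ~(t divides n)


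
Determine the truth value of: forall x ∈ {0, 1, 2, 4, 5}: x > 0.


Evaluate the predicate on each element: 0:False, 1:True, 2:True, 4:True, 5:True.
Counterexample x = 0 fails the predicate.

False


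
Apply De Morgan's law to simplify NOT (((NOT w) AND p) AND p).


De Morgan: the negation of a conjunction is the disjunction of the negations.
Distribute NOT across AND, flipping it to OR, and negate each literal.

(w OR (NOT p)) OR (NOT p)


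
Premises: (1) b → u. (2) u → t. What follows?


Hypothetical syllogism: from (P → Q) and (Q → R), infer (P → R).
Chain the two implications through the shared middle term 'u'.

b → t


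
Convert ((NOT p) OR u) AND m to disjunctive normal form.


Step 1: Distribute ∧ over ∨: ((¬p) ∨ u) ∧ m = ((¬p) ∧ m) ∨ (u ∧ m).

((NOT p) AND m) OR (u AND m)


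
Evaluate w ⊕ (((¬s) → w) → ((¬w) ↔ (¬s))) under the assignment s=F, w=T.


Substitute s=F, w=T:
¬s = T
(¬s) → w = T → T = T
¬w = F
¬s = T
(¬w) ↔ (¬s) = F ↔ T = F
((¬s) → w) → ((¬w) ↔ (¬s)) = T → F = F
w ⊕ (((¬s) → w) → ((¬w) ↔ (¬s))) = T ⊕ F = T

T


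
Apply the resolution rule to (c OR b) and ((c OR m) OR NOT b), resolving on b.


The clauses contain complementary literals b and NOTb.
Resolution eliminates this pair and disjoins the remaining literals (merging duplicates).

(c OR m)


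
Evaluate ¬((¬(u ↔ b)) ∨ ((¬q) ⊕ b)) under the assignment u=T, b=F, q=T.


Substitute u=T, b=F, q=T:
u ↔ b = T ↔ F = F
¬(u ↔ b) = T
¬q = F
(¬q) ⊕ b = F ⊕ F = F
(¬(u ↔ b)) ∨ ((¬q) ⊕ b) = T ∨ F = T
¬((¬(u ↔ b)) ∨ ((¬q) ⊕ b)) = F

F


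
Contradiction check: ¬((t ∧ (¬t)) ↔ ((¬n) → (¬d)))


Truth table over {d, n, t}:
d | n | t | φ
-------------
F | F | F | T
T | F | F | F
F | T | F | T
T | T | F | T
F | F | T | T
T | F | T | F
F | T | T | T
T | T | T | T
Satisfying assignment at row 1: d=F, n=F, t=F gives T.

No, it is not a contradiction.


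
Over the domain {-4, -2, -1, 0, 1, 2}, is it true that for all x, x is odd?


Evaluate the predicate on each element: -4:F, -2:F, -1:T, 0:F, 1:T, 2:F.
Counterexample x = -4 fails the predicate.

F


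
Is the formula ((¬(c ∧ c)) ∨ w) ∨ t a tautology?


Build the truth table over {c, t, w}:
c | t | w | φ
-------------
F | F | F | T
T | F | F | F
F | T | F | T
T | T | F | T
F | F | T | T
T | F | T | T
F | T | T | T
T | T | T | T
Counterexample at row 2: with c=T, t=F, w=F, the formula is F.

No, it is not a tautology.


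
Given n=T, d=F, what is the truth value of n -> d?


Implication is false only when antecedent is true and consequent is false.
Substitute: n=T, d=F.
T -> F evaluates to F.

F


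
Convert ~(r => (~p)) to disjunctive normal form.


Step 1: Rewrite implication then negate: ¬(¬r ∨ (¬p)) = r ∧ ¬(¬p).
Step 2: Eliminate any double negations (¬¬X = X).

r & p


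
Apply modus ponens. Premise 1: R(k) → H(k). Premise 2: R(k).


Modus ponens: from (P → Q) and P, infer Q.
P = 'R(k)' is asserted, and P → Q holds, so Q follows.

H(k).


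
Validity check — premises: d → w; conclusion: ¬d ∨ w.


This matches the form of material implication: the conclusion follows in every model of the premises.

Valid.


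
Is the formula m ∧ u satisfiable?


Search for a satisfying assignment over {m, u}.
Try m=T, u=T: the formula evaluates to T.
A satisfying assignment exists.

Satisfiable.


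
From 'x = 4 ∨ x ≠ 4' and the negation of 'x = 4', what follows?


Disjunctive syllogism: from (P ∨ Q) and ¬P, infer Q.
One disjunct, 'x = 4', is ruled out; the other must hold.

x ≠ 4


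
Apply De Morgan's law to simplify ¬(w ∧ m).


De Morgan: the negation of a conjunction is the disjunction of the negations.
Distribute ¬ across ∧, flipping it to ∨, and negate each literal.

(¬w) ∨ (¬m)


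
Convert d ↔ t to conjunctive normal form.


Step 1: Rewrite d ↔ t as (d → t) ∧ (t → d).
Step 2: Rewrite each implication as a disjunction.

((¬d) ∨ t) ∧ ((¬t) ∨ d)


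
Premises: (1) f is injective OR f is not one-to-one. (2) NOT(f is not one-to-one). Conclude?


Disjunctive syllogism: from (P ∨ Q) and ¬P, infer Q.
One disjunct, 'f is not one-to-one', is ruled out; the other must hold.

f is injective


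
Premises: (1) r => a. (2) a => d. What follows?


Hypothetical syllogism: from (P → Q) and (Q → R), infer (P → R).
Chain the two implications through the shared middle term 'a'.

r => d


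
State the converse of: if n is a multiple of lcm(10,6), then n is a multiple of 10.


The converse of (P → Q) is (Q → P). It is not in general equivalent to the original.
Here P = 'n is a multiple of lcm(10,6)' and Q = 'n is a multiple of 10'.

If n is a multiple of 10, then n is a multiple of lcm(10,6).


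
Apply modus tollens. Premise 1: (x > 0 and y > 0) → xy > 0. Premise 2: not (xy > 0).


Modus tollens: from (P → Q) and ¬Q, infer ¬P.
Q = 'xy > 0' is denied; since P → Q, P must also fail.

Not ((x > 0 and y > 0)).


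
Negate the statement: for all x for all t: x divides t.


Negation flips each quantifier (∀↔∃) and negates the inner predicate.
¬(for all x for all t: φ) = there exists x there exists t: ¬φ.

there exists x there exists t: NOT(x divides t)


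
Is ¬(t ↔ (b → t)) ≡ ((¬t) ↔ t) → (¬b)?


Compare truth tables:
b | t | φ | ψ
-------------
F | F | T | T
T | F | F | T
F | T | F | T
T | T | F | T
They differ at row 2 (b=T, t=F): φ=F but ψ=T.

No, they are not logically equivalent.


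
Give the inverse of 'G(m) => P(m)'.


The inverse of (P → Q) is (¬P → ¬Q). It is equivalent to the converse, not to the original.
Here P = 'G(m)' and Q = 'P(m)'.

If not (G(m)), then not (P(m)).


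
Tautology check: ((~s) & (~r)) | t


Build the truth table over {r, s, t}:
r | s | t | φ
-------------
False | False | False | True
True | False | False | False
False | True | False | False
True | True | False | False
False | False | True | True
True | False | True | True
False | True | True | True
True | True | True | True
Counterexample at row 2: with r=True, s=False, t=False, the formula is False.

No, it is not a tautology.


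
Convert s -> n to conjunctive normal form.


Step 1: Rewrite s → n as ¬s ∨ n.

(NOT s) OR n


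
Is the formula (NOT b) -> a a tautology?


Build the truth table over {a, b}:
a | b | φ
---------
F | F | F
T | F | T
F | T | T
T | T | T
Counterexample at row 1: with a=F, b=F, the formula is F.

No, it is not a tautology.


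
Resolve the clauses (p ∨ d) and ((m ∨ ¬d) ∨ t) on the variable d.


The clauses contain complementary literals d and ¬d.
Resolution eliminates this pair and disjoins the remaining literals (merging duplicates).

((p ∨ m) ∨ t)


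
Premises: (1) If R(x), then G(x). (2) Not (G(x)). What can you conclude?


Modus tollens: from (P → Q) and ¬Q, infer ¬P.
Q = 'G(x)' is denied; since P → Q, P must also fail.

Not (R(x)).


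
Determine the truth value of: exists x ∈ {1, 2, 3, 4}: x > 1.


Evaluate the predicate on each element: 1:False, 2:True, 3:True, 4:True.
Witness x = 2 satisfies the predicate.

True


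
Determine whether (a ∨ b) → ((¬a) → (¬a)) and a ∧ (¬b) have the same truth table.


Compare truth tables:
a | b | φ | ψ
-------------
F | F | T | F
T | F | T | T
F | T | T | F
T | T | T | F
They differ at row 1 (a=F, b=F): φ=T but ψ=F.

No, they are not logically equivalent.


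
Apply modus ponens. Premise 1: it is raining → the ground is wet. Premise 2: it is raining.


Modus ponens: from (P → Q) and P, infer Q.
P = 'it is raining' is asserted, and P → Q holds, so Q follows.

the ground is wet.


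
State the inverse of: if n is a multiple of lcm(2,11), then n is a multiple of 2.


The inverse of (P → Q) is (¬P → ¬Q). It is equivalent to the converse, not to the original.
Here P = 'n is a multiple of lcm(2,11)' and Q = 'n is a multiple of 2'.

If not (n is a multiple of lcm(2,11)), then not (n is a multiple of 2).


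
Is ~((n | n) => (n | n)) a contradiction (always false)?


Truth table over {n}:
n | φ
-----
False | False
True | False
Every row is false.

Yes, it is a contradiction.


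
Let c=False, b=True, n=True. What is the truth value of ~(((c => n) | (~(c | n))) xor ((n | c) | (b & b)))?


Substitute c=False, b=True, n=True:
c => n = False => True = True
c | n = False | True = True
~(c | n) = False
(c => n) | (~(c | n)) = True | False = True
n | c = True | False = True
b & b = True & True = True
(n | c) | (b & b) = True | True = True
((c => n) | (~(c | n))) xor ((n | c) | (b & b)) = True xor True = False
~(((c => n) | (~(c | n))) xor ((n | c) | (b & b))) = True

True


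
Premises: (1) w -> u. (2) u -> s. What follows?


Hypothetical syllogism: from (P → Q) and (Q → R), infer (P → R).
Chain the two implications through the shared middle term 'u'.

w -> s


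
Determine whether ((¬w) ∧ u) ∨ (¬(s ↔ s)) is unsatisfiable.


Truth table over {s, u, w}:
s | u | w | φ
-------------
F | F | F | F
T | F | F | F
F | T | F | T
T | T | F | T
F | F | T | F
T | F | T | F
F | T | T | F
T | T | T | F
Satisfying assignment at row 3: s=F, u=T, w=F gives T.

No, it is not a contradiction.


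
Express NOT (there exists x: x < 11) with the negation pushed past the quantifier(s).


¬(for all x: φ) = there exists x: ¬φ, and ¬(there exists x: φ) = for all x: ¬φ.
Apply to the existential statement.

for all x: NOT(x < 11)


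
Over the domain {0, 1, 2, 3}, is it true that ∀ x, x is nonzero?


Evaluate the predicate on each element: 0:F, 1:T, 2:T, 3:T.
Counterexample x = 0 fails the predicate.

F


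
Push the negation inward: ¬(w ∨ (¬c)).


De Morgan: the negation of a disjunction is the conjunction of the negations.
Distribute ¬ across ∨, flipping it to ∧, and negate each literal.

(¬w) ∧ c


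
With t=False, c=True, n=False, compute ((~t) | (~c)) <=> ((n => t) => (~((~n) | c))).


Substitute t=False, c=True, n=False:
~t = True
~c = False
(~t) | (~c) = True | False = True
n => t = False => False = True
~n = True
(~n) | c = True | True = True
~((~n) | c) = False
(n => t) => (~((~n) | c)) = True => False = False
((~t) | (~c)) <=> ((n => t) => (~((~n) | c))) = True <=> False = False

False


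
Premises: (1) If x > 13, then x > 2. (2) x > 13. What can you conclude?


Modus ponens: from (P → Q) and P, infer Q.
P = 'x > 13' is asserted, and P → Q holds, so Q follows.

x > 2.


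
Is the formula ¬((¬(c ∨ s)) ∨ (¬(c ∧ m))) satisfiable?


Search for a satisfying assignment over {c, m, s}.
Try c=T, m=T, s=F: the formula evaluates to T.
A satisfying assignment exists.

Satisfiable.


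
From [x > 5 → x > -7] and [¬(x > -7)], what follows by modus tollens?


Modus tollens: from (P → Q) and ¬Q, infer ¬P.
Q = 'x > -7' is denied; since P → Q, P must also fail.

Not (x > 5).


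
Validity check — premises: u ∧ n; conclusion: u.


This matches the form of conjunction elimination: the conclusion follows in every model of the premises.

Valid.


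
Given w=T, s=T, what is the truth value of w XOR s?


Exclusive or is true when exactly one operand is true.
Substitute: w=T, s=T.
T XOR T evaluates to F.

F


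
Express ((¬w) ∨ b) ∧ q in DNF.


Step 1: Distribute ∧ over ∨: ((¬w) ∨ b) ∧ q = ((¬w) ∧ q) ∨ (b ∧ q).

((¬w) ∧ q) ∨ (b ∧ q)


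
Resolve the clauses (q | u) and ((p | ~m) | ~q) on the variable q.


The clauses contain complementary literals q and ~q.
Resolution eliminates this pair and disjoins the remaining literals (merging duplicates).

((u | ~m) | p)


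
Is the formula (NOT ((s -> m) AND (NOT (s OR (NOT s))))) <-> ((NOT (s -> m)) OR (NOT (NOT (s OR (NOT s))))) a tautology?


Build the truth table over {m, s}:
m | s | φ
---------
F | F | T
T | F | T
F | T | T
T | T | T
Every row evaluates to true.

Yes, it is a tautology.


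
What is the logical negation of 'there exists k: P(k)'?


¬(for all x: φ) = there exists x: ¬φ, and ¬(there exists x: φ) = for all x: ¬φ.
Apply to the existential statement.

for all k: NOT(P(k))


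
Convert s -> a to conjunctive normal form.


Step 1: Rewrite s → a as ¬s ∨ a.

(NOT s) OR a


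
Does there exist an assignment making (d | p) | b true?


Search for a satisfying assignment over {b, d, p}.
Try b=True, d=False, p=False: the formula evaluates to True.
A satisfying assignment exists.

Satisfiable.


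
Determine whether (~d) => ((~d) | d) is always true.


Build the truth table over {d}:
d | φ
-----
False | True
True | True
Every row evaluates to true.

Yes, it is a tautology.


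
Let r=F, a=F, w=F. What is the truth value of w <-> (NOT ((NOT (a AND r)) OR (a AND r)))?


Substitute r=F, a=F, w=F:
a AND r = F AND F = F
NOT (a AND r) = T
a AND r = F AND F = F
(NOT (a AND r)) OR (a AND r) = T OR F = T
NOT ((NOT (a AND r)) OR (a AND r)) = F
w <-> (NOT ((NOT (a AND r)) OR (a AND r))) = F <-> F = T

T


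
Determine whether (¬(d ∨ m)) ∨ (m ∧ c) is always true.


Build the truth table over {c, d, m}:
c | d | m | φ
-------------
F | F | F | T
T | F | F | T
F | T | F | F
T | T | F | F
F | F | T | F
T | F | T | T
F | T | T | F
T | T | T | T
Counterexample at row 3: with c=F, d=T, m=F, the formula is F.

No, it is not a tautology.


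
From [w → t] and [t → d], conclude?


Hypothetical syllogism: from (P → Q) and (Q → R), infer (P → R).
Chain the two implications through the shared middle term 't'.

w → d


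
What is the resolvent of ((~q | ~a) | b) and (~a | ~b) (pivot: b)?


The clauses contain complementary literals b and ~b.
Resolution eliminates this pair and disjoins the remaining literals (merging duplicates).

(~a | ~q)


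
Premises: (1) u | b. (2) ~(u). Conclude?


Disjunctive syllogism: from (P ∨ Q) and ¬P, infer Q.
One disjunct, 'u', is ruled out; the other must hold.

b


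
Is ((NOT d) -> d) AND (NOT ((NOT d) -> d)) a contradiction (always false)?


Truth table over {d}:
d | φ
-----
F | F
T | F
Every row is false.

Yes, it is a contradiction.


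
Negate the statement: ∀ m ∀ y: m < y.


Negation flips each quantifier (∀↔∃) and negates the inner predicate.
¬(∀ m ∀ y: φ) = ∃ m ∃ y: ¬φ.

∃ m ∃ y: ¬(m < y)


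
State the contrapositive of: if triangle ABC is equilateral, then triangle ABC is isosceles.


The contrapositive of (P → Q) is (¬Q → ¬P); it is logically equivalent to the original.
Here P = 'triangle ABC is equilateral' and Q = 'triangle ABC is isosceles'.

If not (triangle ABC is isosceles), then not (triangle ABC is equilateral).


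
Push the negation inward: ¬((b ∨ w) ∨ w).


De Morgan: the negation of a disjunction is the conjunction of the negations.
Distribute ¬ across ∨, flipping it to ∧, and negate each literal.

((¬b) ∧ (¬w)) ∧ (¬w)


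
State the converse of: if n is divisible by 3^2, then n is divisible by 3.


The converse of (P → Q) is (Q → P). It is not in general equivalent to the original.
Here P = 'n is divisible by 3^2' and Q = 'n is divisible by 3'.

If n is divisible by 3, then n is divisible by 3^2.


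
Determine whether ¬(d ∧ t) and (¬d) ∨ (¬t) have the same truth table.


Compare truth tables:
d | t | φ | ψ
-------------
F | F | T | T
T | F | T | T
F | T | T | T
T | T | F | F
The columns φ and ψ agree on every row.

Yes, they are logically equivalent.


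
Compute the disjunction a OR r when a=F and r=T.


Disjunction is false only when both operands are false.
Substitute: a=F, r=T.
F OR T evaluates to T.

T


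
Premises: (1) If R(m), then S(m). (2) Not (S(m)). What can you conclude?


Modus tollens: from (P → Q) and ¬Q, infer ¬P.
Q = 'S(m)' is denied; since P → Q, P must also fail.

Not (R(m)).


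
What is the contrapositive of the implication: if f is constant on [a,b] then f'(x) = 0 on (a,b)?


The contrapositive of (P → Q) is (¬Q → ¬P); it is logically equivalent to the original.
Here P = 'f is constant on [a,b]' and Q = 'f'(x) = 0 on (a,b)'.

If not (f'(x) = 0 on (a,b)), then not (f is constant on [a,b]).


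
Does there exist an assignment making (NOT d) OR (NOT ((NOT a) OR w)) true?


Search for a satisfying assignment over {a, d, w}.
Try a=F, d=F, w=F: the formula evaluates to T.
A satisfying assignment exists.

Satisfiable.


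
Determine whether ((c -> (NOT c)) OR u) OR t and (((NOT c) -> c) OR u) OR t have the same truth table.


Compare truth tables:
c | t | u | φ | ψ
-----------------
F | F | F | T | F
T | F | F | F | T
F | T | F | T | T
T | T | F | T | T
F | F | T | T | T
T | F | T | T | T
F | T | T | T | T
T | T | T | T | T
They differ at row 1 (c=F, t=F, u=F): φ=T but ψ=F.

No, they are not logically equivalent.


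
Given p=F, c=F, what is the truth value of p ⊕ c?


Exclusive or is true when exactly one operand is true.
Substitute: p=F, c=F.
F ⊕ F evaluates to F.

F


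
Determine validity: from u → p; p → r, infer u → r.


This matches the form of hypothetical syllogism: the conclusion follows in every model of the premises.

Valid.


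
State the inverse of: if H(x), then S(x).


The inverse of (P → Q) is (¬P → ¬Q). It is equivalent to the converse, not to the original.
Here P = 'H(x)' and Q = 'S(x)'.

If not (H(x)), then not (S(x)).


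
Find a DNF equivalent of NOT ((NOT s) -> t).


Step 1: Rewrite implication then negate: ¬(¬(¬s) ∨ t) = (¬s) ∧ ¬t.

(NOT s) AND (NOT t)


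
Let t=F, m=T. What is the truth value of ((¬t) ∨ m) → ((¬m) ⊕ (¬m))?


Substitute t=F, m=T:
¬t = T
(¬t) ∨ m = T ∨ T = T
¬m = F
¬m = F
(¬m) ⊕ (¬m) = F ⊕ F = F
((¬t) ∨ m) → ((¬m) ⊕ (¬m)) = T → F = F

F


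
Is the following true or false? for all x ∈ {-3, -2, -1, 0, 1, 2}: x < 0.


Evaluate the predicate on each element: -3:T, -2:T, -1:T, 0:F, 1:F, 2:F.
Counterexample x = 0 fails the predicate.

F


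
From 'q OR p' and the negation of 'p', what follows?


Disjunctive syllogism: from (P ∨ Q) and ¬P, infer Q.
One disjunct, 'p', is ruled out; the other must hold.

q


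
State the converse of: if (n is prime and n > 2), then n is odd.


The converse of (P → Q) is (Q → P). It is not in general equivalent to the original.
Here P = '(n is prime and n > 2)' and Q = 'n is odd'.

If n is odd, then (n is prime and n > 2).


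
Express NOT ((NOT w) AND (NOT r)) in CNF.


Step 1: Apply De Morgan: ¬((¬w) ∧ (¬r)) = ¬(¬w) ∨ ¬(¬r).
Step 2: Eliminate any double negations (¬¬X = X).

w OR r


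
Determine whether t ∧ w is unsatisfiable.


Truth table over {t, w}:
t | w | φ
---------
F | F | F
T | F | F
F | T | F
T | T | T
Satisfying assignment at row 4: t=T, w=T gives T.

No, it is not a contradiction.


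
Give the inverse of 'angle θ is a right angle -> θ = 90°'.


The inverse of (P → Q) is (¬P → ¬Q). It is equivalent to the converse, not to the original.
Here P = 'angle θ is a right angle' and Q = 'θ = 90°'.

If not (angle θ is a right angle), then not (θ = 90°).


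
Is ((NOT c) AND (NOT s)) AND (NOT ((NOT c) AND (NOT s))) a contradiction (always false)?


Truth table over {c, s}:
c | s | φ
---------
F | F | F
T | F | F
F | T | F
T | T | F
Every row is false.

Yes, it is a contradiction.


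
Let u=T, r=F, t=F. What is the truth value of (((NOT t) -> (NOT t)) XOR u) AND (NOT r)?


Substitute u=T, r=F, t=F:
NOT t = T
NOT t = T
(NOT t) -> (NOT t) = T -> T = T
((NOT t) -> (NOT t)) XOR u = T XOR T = F
NOT r = T
(((NOT t) -> (NOT t)) XOR u) AND (NOT r) = F AND T = F

F


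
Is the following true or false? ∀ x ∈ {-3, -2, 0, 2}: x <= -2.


Evaluate the predicate on each element: -3:T, -2:T, 0:F, 2:F.
Counterexample x = 0 fails the predicate.

F


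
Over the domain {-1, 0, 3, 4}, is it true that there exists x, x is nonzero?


Evaluate the predicate on each element: -1:T, 0:F, 3:T, 4:T.
Witness x = -1 satisfies the predicate.

T


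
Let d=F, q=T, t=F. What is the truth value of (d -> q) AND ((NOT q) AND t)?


Substitute d=F, q=T, t=F:
d -> q = F -> T = T
NOT q = F
(NOT q) AND t = F AND F = F
(d -> q) AND ((NOT q) AND t) = T AND F = F

F


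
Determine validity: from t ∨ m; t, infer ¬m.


This is affirming a disjunct (fallacy). There exist truth assignments where the premises are all true but the conclusion is false.

Invalid.


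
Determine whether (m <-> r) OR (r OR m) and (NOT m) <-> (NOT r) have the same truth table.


Compare truth tables:
m | r | φ | ψ
-------------
F | F | T | T
T | F | T | F
F | T | T | F
T | T | T | T
They differ at row 2 (m=T, r=F): φ=T but ψ=F.

No, they are not logically equivalent.


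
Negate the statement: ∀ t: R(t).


¬(∀ x: φ) = ∃ x: ¬φ, and ¬(∃ x: φ) = ∀ x: ¬φ.
Apply to the universal statement.

∃ t: ¬(R(t))


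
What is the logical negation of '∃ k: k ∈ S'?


¬(∀ x: φ) = ∃ x: ¬φ, and ¬(∃ x: φ) = ∀ x: ¬φ.
Apply to the existential statement.

∀ k: ¬(k ∈ S)


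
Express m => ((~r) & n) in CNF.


Step 1: Rewrite m → ((¬r) ∧ n) as ¬m ∨ ((¬r) ∧ n).
Step 2: Distribute ∨ over ∧.

((~m) | (~r)) & ((~m) | n)


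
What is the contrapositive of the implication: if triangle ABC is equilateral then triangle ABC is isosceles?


The contrapositive of (P → Q) is (¬Q → ¬P); it is logically equivalent to the original.
Here P = 'triangle ABC is equilateral' and Q = 'triangle ABC is isosceles'.

If not (triangle ABC is isosceles), then not (triangle ABC is equilateral).


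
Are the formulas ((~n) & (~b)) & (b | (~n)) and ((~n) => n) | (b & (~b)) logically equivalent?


Compare truth tables:
b | n | φ | ψ
-------------
False | False | True | False
True | False | False | False
False | True | False | True
True | True | False | True
They differ at row 1 (b=False, n=False): φ=True but ψ=False.

No, they are not logically equivalent.


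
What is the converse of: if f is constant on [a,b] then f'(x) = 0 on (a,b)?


The converse of (P → Q) is (Q → P). It is not in general equivalent to the original.
Here P = 'f is constant on [a,b]' and Q = 'f'(x) = 0 on (a,b)'.

If f'(x) = 0 on (a,b), then f is constant on [a,b].


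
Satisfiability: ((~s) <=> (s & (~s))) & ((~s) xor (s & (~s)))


Check all 2 assignments over {s}:
s | φ
-----
False | False
True | False
No assignment makes the formula true.

Unsatisfiable.


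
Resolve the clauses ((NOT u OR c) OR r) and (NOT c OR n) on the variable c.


The clauses contain complementary literals c and NOTc.
Resolution eliminates this pair and disjoins the remaining literals (merging duplicates).

((NOT u OR r) OR n)


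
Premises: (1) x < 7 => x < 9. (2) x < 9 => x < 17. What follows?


Hypothetical syllogism: from (P → Q) and (Q → R), infer (P → R).
Chain the two implications through the shared middle term 'x < 9'.

x < 7 => x < 17


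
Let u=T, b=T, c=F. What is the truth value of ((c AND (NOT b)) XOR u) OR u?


Substitute u=T, b=T, c=F:
NOT b = F
c AND (NOT b) = F AND F = F
(c AND (NOT b)) XOR u = F XOR T = T
((c AND (NOT b)) XOR u) OR u = T OR T = T

T


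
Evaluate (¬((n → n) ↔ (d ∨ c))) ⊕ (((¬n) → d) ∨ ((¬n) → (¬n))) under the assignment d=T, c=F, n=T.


Substitute d=T, c=F, n=T:
… (earlier sub-steps elided)
d ∨ c = T ∨ F = T
(n → n) ↔ (d ∨ c) = T ↔ T = T
¬((n → n) ↔ (d ∨ c)) = F
¬n = F
(¬n) → d = F → T = T
¬n = F
¬n = F
(¬n) → (¬n) = F → F = T
((¬n) → d) ∨ ((¬n) → (¬n)) = T ∨ T = T
(¬((n → n) ↔ (d ∨ c))) ⊕ (((¬n) → d) ∨ ((¬n) → (¬n))) = F ⊕ T = T

T


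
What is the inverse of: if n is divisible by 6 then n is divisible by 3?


The inverse of (P → Q) is (¬P → ¬Q). It is equivalent to the converse, not to the original.
Here P = 'n is divisible by 6' and Q = 'n is divisible by 3'.

If not (n is divisible by 6), then not (n is divisible by 3).


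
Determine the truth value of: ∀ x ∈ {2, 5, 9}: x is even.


Evaluate the predicate on each element: 2:T, 5:F, 9:F.
Counterexample x = 5 fails the predicate.

F


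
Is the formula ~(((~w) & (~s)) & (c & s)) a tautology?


Build the truth table over {c, s, w}:
c | s | w | φ
-------------
False | False | False | True
True | False | False | True
False | True | False | True
True | True | False | True
False | False | True | True
True | False | True | True
False | True | True | True
True | True | True | True
Every row evaluates to true.

Yes, it is a tautology.


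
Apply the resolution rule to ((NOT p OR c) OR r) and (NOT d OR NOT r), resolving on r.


The clauses contain complementary literals r and NOTr.
Resolution eliminates this pair and disjoins the remaining literals (merging duplicates).

((NOT p OR c) OR NOT d)


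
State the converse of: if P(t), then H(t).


The converse of (P → Q) is (Q → P). It is not in general equivalent to the original.
Here P = 'P(t)' and Q = 'H(t)'.

If H(t), then P(t).


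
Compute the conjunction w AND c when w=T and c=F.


Conjunction is true only when both operands are true.
Substitute: w=T, c=F.
T AND F evaluates to F.

F


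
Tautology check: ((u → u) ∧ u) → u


Build the truth table over {u}:
u | φ
-----
F | T
T | T
Every row evaluates to true.

Yes, it is a tautology.


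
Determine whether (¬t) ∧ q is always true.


Build the truth table over {q, t}:
q | t | φ
---------
F | F | F
T | F | T
F | T | F
T | T | F
Counterexample at row 1: with q=F, t=F, the formula is F.

No, it is not a tautology.


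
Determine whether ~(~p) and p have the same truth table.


Compare truth tables:
p | φ | ψ
---------
False | False | False
True | True | True
The columns φ and ψ agree on every row.

Yes, they are logically equivalent.


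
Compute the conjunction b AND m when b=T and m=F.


Conjunction is true only when both operands are true.
Substitute: b=T, m=F.
T AND F evaluates to F.

F


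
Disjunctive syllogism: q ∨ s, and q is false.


Disjunctive syllogism: from (P ∨ Q) and ¬P, infer Q.
One disjunct, 'q', is ruled out; the other must hold.

s


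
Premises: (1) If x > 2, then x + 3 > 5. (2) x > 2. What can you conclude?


Modus ponens: from (P → Q) and P, infer Q.
P = 'x > 2' is asserted, and P → Q holds, so Q follows.

x + 3 > 5.


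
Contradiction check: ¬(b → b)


Truth table over {b}:
b | φ
-----
F | F
T | F
Every row is false.

Yes, it is a contradiction.


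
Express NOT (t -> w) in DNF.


Step 1: Rewrite implication then negate: ¬(¬t ∨ w) = t ∧ ¬w.

t AND (NOT w)


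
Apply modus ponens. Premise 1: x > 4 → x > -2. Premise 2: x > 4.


Modus ponens: from (P → Q) and P, infer Q.
P = 'x > 4' is asserted, and P → Q holds, so Q follows.

x > -2.


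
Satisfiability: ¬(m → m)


Check all 2 assignments over {m}:
m | φ
-----
F | F
T | F
No assignment makes the formula true.

Unsatisfiable.


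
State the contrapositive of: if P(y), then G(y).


The contrapositive of (P → Q) is (¬Q → ¬P); it is logically equivalent to the original.
Here P = 'P(y)' and Q = 'G(y)'.

If not (G(y)), then not (P(y)).


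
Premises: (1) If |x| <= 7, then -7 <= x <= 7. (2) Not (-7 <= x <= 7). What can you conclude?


Modus tollens: from (P → Q) and ¬Q, infer ¬P.
Q = '-7 <= x <= 7' is denied; since P → Q, P must also fail.

Not (|x| <= 7).


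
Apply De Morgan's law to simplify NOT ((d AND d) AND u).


De Morgan: the negation of a conjunction is the disjunction of the negations.
Distribute NOT across AND, flipping it to OR, and negate each literal.

((NOT d) OR (NOT d)) OR (NOT u)


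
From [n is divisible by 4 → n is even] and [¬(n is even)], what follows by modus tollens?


Modus tollens: from (P → Q) and ¬Q, infer ¬P.
Q = 'n is even' is denied; since P → Q, P must also fail.

Not (n is divisible by 4).


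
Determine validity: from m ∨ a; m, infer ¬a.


This is affirming a disjunct (fallacy). There exist truth assignments where the premises are all true but the conclusion is false.

Invalid.


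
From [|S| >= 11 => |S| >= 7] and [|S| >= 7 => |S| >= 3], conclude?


Hypothetical syllogism: from (P → Q) and (Q → R), infer (P → R).
Chain the two implications through the shared middle term '|S| >= 7'.

|S| >= 11 => |S| >= 3


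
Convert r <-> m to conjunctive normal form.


Step 1: Rewrite r ↔ m as (r → m) ∧ (m → r).
Step 2: Rewrite each implication as a disjunction.

((NOT r) OR m) AND ((NOT m) OR r)


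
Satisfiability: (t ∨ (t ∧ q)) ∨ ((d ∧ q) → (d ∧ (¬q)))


Search for a satisfying assignment over {d, q, t}.
Try d=F, q=F, t=F: the formula evaluates to T.
A satisfying assignment exists.

Satisfiable.


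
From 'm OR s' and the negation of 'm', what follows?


Disjunctive syllogism: from (P ∨ Q) and ¬P, infer Q.
One disjunct, 'm', is ruled out; the other must hold.

s


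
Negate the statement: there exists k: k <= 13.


¬(for all x: φ) = there exists x: ¬φ, and ¬(there exists x: φ) = for all x: ¬φ.
Apply to the existential statement.

for all k: NOT(k <= 13)


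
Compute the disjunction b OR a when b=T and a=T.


Disjunction is false only when both operands are false.
Substitute: b=T, a=T.
T OR T evaluates to T.

T


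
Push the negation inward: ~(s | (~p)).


De Morgan: the negation of a disjunction is the conjunction of the negations.
Distribute ~ across |, flipping it to &, and negate each literal.

(~s) & p


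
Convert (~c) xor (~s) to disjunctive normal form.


Step 1: (¬c) ⊕ (¬s) is true exactly when they disagree: ((¬c) ∧ ¬(¬s)) ∨ (¬(¬c) ∧ (¬s)).
Step 2: Eliminate any double negations (¬¬X = X).

((~c) & s) | (c & (~s))


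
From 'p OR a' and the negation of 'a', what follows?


Disjunctive syllogism: from (P ∨ Q) and ¬P, infer Q.
One disjunct, 'a', is ruled out; the other must hold.

p


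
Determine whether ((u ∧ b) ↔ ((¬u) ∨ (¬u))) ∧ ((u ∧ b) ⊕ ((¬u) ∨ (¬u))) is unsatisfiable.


Truth table over {b, u}:
b | u | φ
---------
F | F | F
T | F | F
F | T | F
T | T | F
Every row is false.

Yes, it is a contradiction.


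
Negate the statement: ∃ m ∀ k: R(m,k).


Negation flips each quantifier (∀↔∃) and negates the inner predicate.
¬(∃ m ∀ k: φ) = ∀ m ∃ k: ¬φ.

∀ m ∃ k: ¬(R(m,k))


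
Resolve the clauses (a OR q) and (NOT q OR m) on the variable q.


The clauses contain complementary literals q and NOTq.
Resolution eliminates this pair and disjoins the remaining literals (merging duplicates).

(a OR m)


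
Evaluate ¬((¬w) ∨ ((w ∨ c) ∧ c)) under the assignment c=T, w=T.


Substitute c=T, w=T:
¬w = F
w ∨ c = T ∨ T = T
(w ∨ c) ∧ c = T ∧ T = T
(¬w) ∨ ((w ∨ c) ∧ c) = F ∨ T = T
¬((¬w) ∨ ((w ∨ c) ∧ c)) = F

F


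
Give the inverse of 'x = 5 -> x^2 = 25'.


The inverse of (P → Q) is (¬P → ¬Q). It is equivalent to the converse, not to the original.
Here P = 'x = 5' and Q = 'x^2 = 25'.

If not (x = 5), then not (x^2 = 25).


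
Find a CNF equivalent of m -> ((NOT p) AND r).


Step 1: Rewrite m → ((¬p) ∧ r) as ¬m ∨ ((¬p) ∧ r).
Step 2: Distribute ∨ over ∧.

((NOT m) OR (NOT p)) AND ((NOT m) OR r)


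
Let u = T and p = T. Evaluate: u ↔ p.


Biconditional is true when both operands have the same truth value.
Substitute: u=T, p=T.
T ↔ T evaluates to T.

T


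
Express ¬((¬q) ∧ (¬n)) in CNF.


Step 1: Apply De Morgan: ¬((¬q) ∧ (¬n)) = ¬(¬q) ∨ ¬(¬n).
Step 2: Eliminate any double negations (¬¬X = X).

q ∨ n


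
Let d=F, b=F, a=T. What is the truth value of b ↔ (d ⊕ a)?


Substitute d=F, b=F, a=T:
d ⊕ a = F ⊕ T = T
b ↔ (d ⊕ a) = F ↔ T = F

F


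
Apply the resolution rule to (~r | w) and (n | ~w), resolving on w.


The clauses contain complementary literals w and ~w.
Resolution eliminates this pair and disjoins the remaining literals (merging duplicates).

(~r | n)


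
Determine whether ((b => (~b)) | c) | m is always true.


Build the truth table over {b, c, m}:
b | c | m | φ
-------------
False | False | False | True
True | False | False | False
False | True | False | True
True | True | False | True
False | False | True | True
True | False | True | True
False | True | True | True
True | True | True | True
Counterexample at row 2: with b=True, c=False, m=False, the formula is False.

No, it is not a tautology.


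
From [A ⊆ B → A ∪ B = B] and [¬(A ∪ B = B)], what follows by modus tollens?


Modus tollens: from (P → Q) and ¬Q, infer ¬P.
Q = 'A ∪ B = B' is denied; since P → Q, P must also fail.

Not (A ⊆ B).


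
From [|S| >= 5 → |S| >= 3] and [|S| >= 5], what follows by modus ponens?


Modus ponens: from (P → Q) and P, infer Q.
P = '|S| >= 5' is asserted, and P → Q holds, so Q follows.

|S| >= 3.


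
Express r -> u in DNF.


Step 1: Rewrite r → u as ¬r ∨ u.

(NOT r) OR u


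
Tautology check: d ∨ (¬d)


Build the truth table over {d}:
d | φ
-----
F | T
T | T
Every row evaluates to true.

Yes, it is a tautology.


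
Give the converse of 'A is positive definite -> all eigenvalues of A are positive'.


The converse of (P → Q) is (Q → P). It is not in general equivalent to the original.
Here P = 'A is positive definite' and Q = 'all eigenvalues of A are positive'.

If all eigenvalues of A are positive, then A is positive definite.
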